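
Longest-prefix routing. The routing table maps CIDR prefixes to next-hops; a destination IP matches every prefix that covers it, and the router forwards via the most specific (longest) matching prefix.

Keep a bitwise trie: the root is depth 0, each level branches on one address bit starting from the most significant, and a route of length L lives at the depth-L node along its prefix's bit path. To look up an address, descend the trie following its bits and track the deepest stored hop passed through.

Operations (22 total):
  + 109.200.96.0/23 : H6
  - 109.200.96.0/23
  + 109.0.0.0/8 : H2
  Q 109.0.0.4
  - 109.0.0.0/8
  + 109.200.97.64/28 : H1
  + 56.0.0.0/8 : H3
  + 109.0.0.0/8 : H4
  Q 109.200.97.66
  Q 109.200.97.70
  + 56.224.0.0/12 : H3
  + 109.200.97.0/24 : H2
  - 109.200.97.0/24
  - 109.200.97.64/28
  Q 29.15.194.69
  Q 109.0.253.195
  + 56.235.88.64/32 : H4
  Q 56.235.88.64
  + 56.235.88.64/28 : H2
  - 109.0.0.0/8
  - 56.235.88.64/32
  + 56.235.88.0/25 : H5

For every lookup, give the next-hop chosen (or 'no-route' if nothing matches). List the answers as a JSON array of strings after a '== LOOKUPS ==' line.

Trace:
  add 109.200.96.0/23 -> H6 at depth 23
  - 109.200.96.0/23 clear@23
  add 109.0.0.0/8 -> H2 at depth 8
  ? 109.0.0.4  path d0:-→d1:-→d2:-→d3:-→d4:-→d5:-→d6:-→d7:-→d8:H2  best=H2
  - 109.0.0.0/8 clear@8
  add 109.200.97.64/28 -> H1 at depth 28
  add 56.0.0.0/8 -> H3 at depth 8
  add 109.0.0.0/8 -> H4 at depth 8
  ? 109.200.97.66  path d0:-→d1:-→d2:-→d3:-→d4:-→d5:-→d6:-→d7:-→d8:H4→d9:-→d10:-→d11:-→d12:-→d13:-→d14:-→d15:-→d16:-→d17:-→d18:-→d19:-→d20:-→d21:-→d22:-→d23:-→d24:-→d25:-→d26:-→d27:-→d28:H1  best=H1
  ? 109.200.97.70  path d0:-→d1:-→d2:-→d3:-→d4:-→d5:-→d6:-→d7:-→d8:H4→d9:-→d10:-→d11:-→d12:-→d13:-→d14:-→d15:-→d16:-→d17:-→d18:-→d19:-→d20:-→d21:-→d22:-→d23:-→d24:-→d25:-→d26:-→d27:-→d28:H1  best=H1
  add 56.224.0.0/12 -> H3 at depth 12
  add 109.200.97.0/24 -> H2 at depth 24
  - 109.200.97.0/24 clear@24
  - 109.200.97.64/28 clear@28
  ? 29.15.194.69  path d0:-→d1:-→d2:-  best=no-route
  ? 109.0.253.195  path d0:-→d1:-→d2:-→d3:-→d4:-→d5:-→d6:-→d7:-→d8:H4  best=H4
  add 56.235.88.64/32 -> H4 at depth 32
  ? 56.235.88.64  path d0:-→d1:-→d2:-→d3:-→d4:-→d5:-→d6:-→d7:-→d8:H3→d9:-→d10:-→d11:-→d12:H3→d13:-→d14:-→d15:-→d16:-→d17:-→d18:-→d19:-→d20:-→d21:-→d22:-→d23:-→d24:-→d25:-→d26:-→d27:-→d28:-→d29:-→d30:-→d31:-→d32:H4  best=H4
  add 56.235.88.64/28 -> H2 at depth 28
  - 109.0.0.0/8 clear@8
  - 56.235.88.64/32 clear@32
  add 56.235.88.0/25 -> H5 at depth 25

== LOOKUPS ==
["H2","H1","H1","no-route","H4","H4"]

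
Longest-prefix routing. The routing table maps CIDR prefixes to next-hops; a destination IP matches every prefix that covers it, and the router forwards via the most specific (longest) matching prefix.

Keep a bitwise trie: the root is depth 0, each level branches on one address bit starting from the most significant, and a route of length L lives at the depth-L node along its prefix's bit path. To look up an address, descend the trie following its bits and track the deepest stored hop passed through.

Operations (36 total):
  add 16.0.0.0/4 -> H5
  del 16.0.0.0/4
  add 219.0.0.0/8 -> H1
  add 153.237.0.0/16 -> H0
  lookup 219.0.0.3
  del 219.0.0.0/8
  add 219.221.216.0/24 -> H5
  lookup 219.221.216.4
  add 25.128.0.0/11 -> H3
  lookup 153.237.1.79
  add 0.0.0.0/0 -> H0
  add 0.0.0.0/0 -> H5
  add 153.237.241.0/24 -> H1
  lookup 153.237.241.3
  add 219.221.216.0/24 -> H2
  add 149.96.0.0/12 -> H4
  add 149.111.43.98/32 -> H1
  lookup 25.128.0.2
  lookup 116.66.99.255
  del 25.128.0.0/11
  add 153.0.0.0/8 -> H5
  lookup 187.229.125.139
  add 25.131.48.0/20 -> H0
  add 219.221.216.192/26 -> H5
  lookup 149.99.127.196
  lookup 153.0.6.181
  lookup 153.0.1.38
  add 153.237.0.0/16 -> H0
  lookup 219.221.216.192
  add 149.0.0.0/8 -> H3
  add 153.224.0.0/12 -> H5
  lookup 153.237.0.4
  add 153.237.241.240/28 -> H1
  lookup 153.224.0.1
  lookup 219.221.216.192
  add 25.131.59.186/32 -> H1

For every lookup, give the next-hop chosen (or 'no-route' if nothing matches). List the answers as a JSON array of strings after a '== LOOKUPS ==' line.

Process each operation:
  add 16.0.0.0/4 -> H5 at depth 4
  - 16.0.0.0/4 clear@4
  add 219.0.0.0/8 -> H1 at depth 8
  add 153.237.0.0/16 -> H0 at depth 16
  Q 219.0.0.3: descend 11011011 ; hops seen [H1] ; pick H1
  - 219.0.0.0/8 clear@8
  add 219.221.216.0/24 -> H5 at depth 24
  Q 219.221.216.4: descend 110110111101110111011000 ; hops seen [H5] ; pick H5
  add 25.128.0.0/11 -> H3 at depth 11
  Q 153.237.1.79: descend 1001100111101101 ; hops seen [H0] ; pick H0
  add 0.0.0.0/0 -> H0 at depth 0
  add 0.0.0.0/0 -> H5 at depth 0
  add 153.237.241.0/24 -> H1 at depth 24
  Q 153.237.241.3: descend 100110011110110111110001 ; hops seen [H5,H0,H1] ; pick H1
  add 219.221.216.0/24 -> H2 at depth 24
  add 149.96.0.0/12 -> H4 at depth 12
  add 149.111.43.98/32 -> H1 at depth 32
  Q 25.128.0.2: descend 00011001100 ; hops seen [H5,H3] ; pick H3
  Q 116.66.99.255: descend 0 ; hops seen [H5] ; pick H5
  - 25.128.0.0/11 clear@11
  add 153.0.0.0/8 -> H5 at depth 8
  Q 187.229.125.139: descend 10 ; hops seen [H5] ; pick H5
  add 25.131.48.0/20 -> H0 at depth 20
  add 219.221.216.192/26 -> H5 at depth 26
  Q 149.99.127.196: descend 100101010110 ; hops seen [H5,H4] ; pick H4
  Q 153.0.6.181: descend 10011001 ; hops seen [H5,H5] ; pick H5
  Q 153.0.1.38: descend 10011001 ; hops seen [H5,H5] ; pick H5
  add 153.237.0.0/16 -> H0 at depth 16
  Q 219.221.216.192: descend 11011011110111011101100011 ; hops seen [H5,H2,H5] ; pick H5
  add 149.0.0.0/8 -> H3 at depth 8
  add 153.224.0.0/12 -> H5 at depth 12
  Q 153.237.0.4: descend 1001100111101101 ; hops seen [H5,H5,H5,H0] ; pick H0
  add 153.237.241.240/28 -> H1 at depth 28
  Q 153.224.0.1: descend 100110011110 ; hops seen [H5,H5,H5] ; pick H5
  Q 219.221.216.192: descend 11011011110111011101100011 ; hops seen [H5,H2,H5] ; pick H5
  add 25.131.59.186/32 -> H1 at depth 32

== LOOKUPS ==
["H1","H5","H0","H1","H3","H5","H5","H4","H5","H5","H5","H0","H5","H5"]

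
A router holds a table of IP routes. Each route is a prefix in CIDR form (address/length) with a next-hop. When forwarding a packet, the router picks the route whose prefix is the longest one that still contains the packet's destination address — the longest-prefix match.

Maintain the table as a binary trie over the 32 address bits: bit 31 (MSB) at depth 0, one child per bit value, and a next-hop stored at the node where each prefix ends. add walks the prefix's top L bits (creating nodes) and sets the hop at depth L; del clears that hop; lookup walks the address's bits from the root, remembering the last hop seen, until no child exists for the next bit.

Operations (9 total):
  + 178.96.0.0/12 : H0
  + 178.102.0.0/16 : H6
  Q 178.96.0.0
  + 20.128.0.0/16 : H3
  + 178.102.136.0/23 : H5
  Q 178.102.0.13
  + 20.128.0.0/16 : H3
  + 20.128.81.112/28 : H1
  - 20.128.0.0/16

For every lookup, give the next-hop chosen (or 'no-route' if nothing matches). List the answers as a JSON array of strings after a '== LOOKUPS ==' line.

Apply in order:
  add 178.96.0.0/12 -> H0 at depth 12
  add 178.102.0.0/16 -> H6 at depth 16
  Q 178.96.0.0: descend 1011001001100 ; hops seen [H0] ; pick H0
  add 20.128.0.0/16 -> H3 at depth 16
  add 178.102.136.0/23 -> H5 at depth 23
  Q 178.102.0.13: descend 1011001001100110 ; hops seen [H0,H6] ; pick H6
  add 20.128.0.0/16 -> H3 at depth 16
  add 20.128.81.112/28 -> H1 at depth 28
  - 20.128.0.0/16 clear@16

== LOOKUPS ==
["H0","H6"]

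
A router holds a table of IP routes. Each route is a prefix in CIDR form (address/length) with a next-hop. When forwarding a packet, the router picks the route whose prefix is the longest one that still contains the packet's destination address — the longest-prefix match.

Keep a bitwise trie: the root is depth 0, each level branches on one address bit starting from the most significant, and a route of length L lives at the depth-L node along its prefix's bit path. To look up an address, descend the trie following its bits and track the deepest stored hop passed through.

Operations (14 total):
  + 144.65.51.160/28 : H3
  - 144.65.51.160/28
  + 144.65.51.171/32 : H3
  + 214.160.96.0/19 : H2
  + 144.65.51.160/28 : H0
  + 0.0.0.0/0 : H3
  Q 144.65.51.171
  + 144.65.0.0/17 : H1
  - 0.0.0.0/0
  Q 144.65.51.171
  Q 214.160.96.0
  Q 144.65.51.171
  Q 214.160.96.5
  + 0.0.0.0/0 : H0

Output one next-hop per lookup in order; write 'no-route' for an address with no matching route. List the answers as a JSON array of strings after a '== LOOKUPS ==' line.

Process each operation:
  add 144.65.51.160/28 -> H3 at depth 28
  del 144.65.51.160/28 (clear depth 28)
  add 144.65.51.171/32 -> H3 at depth 32
  add 214.160.96.0/19 -> H2 at depth 19
  add 144.65.51.160/28 -> H0 at depth 28
  add 0.0.0.0/0 -> H3 at depth 0
  Q 144.65.51.171: descend 10010000010000010011001110101011 ; hops seen [H3,H0,H3] ; pick H3
  add 144.65.0.0/17 -> H1 at depth 17
  del 0.0.0.0/0 (clear depth 0)
  Q 144.65.51.171: descend 10010000010000010011001110101011 ; hops seen [H1,H0,H3] ; pick H3
  Q 214.160.96.0: descend 1101011010100000011 ; hops seen [H2] ; pick H2
  Q 144.65.51.171: descend 10010000010000010011001110101011 ; hops seen [H1,H0,H3] ; pick H3
  Q 214.160.96.5: descend 1101011010100000011 ; hops seen [H2] ; pick H2
  add 0.0.0.0/0 -> H0 at depth 0

== LOOKUPS ==
["H3","H3","H2","H3","H2"]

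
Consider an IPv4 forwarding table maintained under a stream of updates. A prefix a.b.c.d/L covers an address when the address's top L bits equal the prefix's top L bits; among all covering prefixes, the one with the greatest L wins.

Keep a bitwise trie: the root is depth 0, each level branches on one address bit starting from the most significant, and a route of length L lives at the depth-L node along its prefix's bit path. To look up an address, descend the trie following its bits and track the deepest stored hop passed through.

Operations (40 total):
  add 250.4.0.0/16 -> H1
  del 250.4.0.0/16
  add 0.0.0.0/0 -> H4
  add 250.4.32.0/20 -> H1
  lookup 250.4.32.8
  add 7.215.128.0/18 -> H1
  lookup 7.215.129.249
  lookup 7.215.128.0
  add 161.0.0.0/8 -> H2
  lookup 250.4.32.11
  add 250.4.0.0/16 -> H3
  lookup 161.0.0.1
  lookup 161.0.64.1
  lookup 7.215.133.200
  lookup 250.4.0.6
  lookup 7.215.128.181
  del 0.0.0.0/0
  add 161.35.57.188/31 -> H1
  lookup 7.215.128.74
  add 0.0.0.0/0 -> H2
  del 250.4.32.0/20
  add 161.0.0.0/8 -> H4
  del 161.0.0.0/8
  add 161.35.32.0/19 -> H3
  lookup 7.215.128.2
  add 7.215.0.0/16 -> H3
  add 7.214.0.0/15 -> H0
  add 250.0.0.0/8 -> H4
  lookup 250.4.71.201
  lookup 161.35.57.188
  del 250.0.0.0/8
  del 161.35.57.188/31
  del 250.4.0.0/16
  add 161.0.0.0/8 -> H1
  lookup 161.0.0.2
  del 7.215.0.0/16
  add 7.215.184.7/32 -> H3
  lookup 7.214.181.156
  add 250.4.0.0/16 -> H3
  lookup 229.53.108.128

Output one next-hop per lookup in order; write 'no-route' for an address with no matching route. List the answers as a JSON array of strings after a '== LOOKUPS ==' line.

Trace:
  add 250.4.0.0/16 -> H1 at depth 16
  del 250.4.0.0/16 (clear depth 16)
  add 0.0.0.0/0 -> H4 at depth 0
  add 250.4.32.0/20 -> H1 at depth 20
  Q 250.4.32.8: descend 11111010000001000010 ; hops seen [H4,H1] ; pick H1
  add 7.215.128.0/18 -> H1 at depth 18
  Q 7.215.129.249: descend 000001111101011110 ; hops seen [H4,H1] ; pick H1
  Q 7.215.128.0: descend 000001111101011110 ; hops seen [H4,H1] ; pick H1
  add 161.0.0.0/8 -> H2 at depth 8
  Q 250.4.32.11: descend 11111010000001000010 ; hops seen [H4,H1] ; pick H1
  add 250.4.0.0/16 -> H3 at depth 16
  Q 161.0.0.1: descend 10100001 ; hops seen [H4,H2] ; pick H2
  Q 161.0.64.1: descend 10100001 ; hops seen [H4,H2] ; pick H2
  Q 7.215.133.200: descend 000001111101011110 ; hops seen [H4,H1] ; pick H1
  Q 250.4.0.6: descend 111110100000010000 ; hops seen [H4,H3] ; pick H3
  Q 7.215.128.181: descend 000001111101011110 ; hops seen [H4,H1] ; pick H1
  del 0.0.0.0/0 (clear depth 0)
  add 161.35.57.188/31 -> H1 at depth 31
  Q 7.215.128.74: descend 000001111101011110 ; hops seen [H1] ; pick H1
  add 0.0.0.0/0 -> H2 at depth 0
  del 250.4.32.0/20 (clear depth 20)
  add 161.0.0.0/8 -> H4 at depth 8
  del 161.0.0.0/8 (clear depth 8)
  add 161.35.32.0/19 -> H3 at depth 19
  Q 7.215.128.2: descend 000001111101011110 ; hops seen [H2,H1] ; pick H1
  add 7.215.0.0/16 -> H3 at depth 16
  add 7.214.0.0/15 -> H0 at depth 15
  add 250.0.0.0/8 -> H4 at depth 8
  Q 250.4.71.201: descend 11111010000001000 ; hops seen [H2,H4,H3] ; pick H3
  Q 161.35.57.188: descend 1010000100100011001110011011110 ; hops seen [H2,H3,H1] ; pick H1
  del 250.0.0.0/8 (clear depth 8)
  del 161.35.57.188/31 (clear depth 31)
  del 250.4.0.0/16 (clear depth 16)
  add 161.0.0.0/8 -> H1 at depth 8
  Q 161.0.0.2: descend 1010000100 ; hops seen [H2,H1] ; pick H1
  del 7.215.0.0/16 (clear depth 16)
  add 7.215.184.7/32 -> H3 at depth 32
  Q 7.214.181.156: descend 000001111101011 ; hops seen [H2,H0] ; pick H0
  add 250.4.0.0/16 -> H3 at depth 16
  Q 229.53.108.128: descend 111 ; hops seen [H2] ; pick H2

== LOOKUPS ==
["H1","H1","H1","H1","H2","H2","H1","H3","H1","H1","H1","H3","H1","H1","H0","H2"]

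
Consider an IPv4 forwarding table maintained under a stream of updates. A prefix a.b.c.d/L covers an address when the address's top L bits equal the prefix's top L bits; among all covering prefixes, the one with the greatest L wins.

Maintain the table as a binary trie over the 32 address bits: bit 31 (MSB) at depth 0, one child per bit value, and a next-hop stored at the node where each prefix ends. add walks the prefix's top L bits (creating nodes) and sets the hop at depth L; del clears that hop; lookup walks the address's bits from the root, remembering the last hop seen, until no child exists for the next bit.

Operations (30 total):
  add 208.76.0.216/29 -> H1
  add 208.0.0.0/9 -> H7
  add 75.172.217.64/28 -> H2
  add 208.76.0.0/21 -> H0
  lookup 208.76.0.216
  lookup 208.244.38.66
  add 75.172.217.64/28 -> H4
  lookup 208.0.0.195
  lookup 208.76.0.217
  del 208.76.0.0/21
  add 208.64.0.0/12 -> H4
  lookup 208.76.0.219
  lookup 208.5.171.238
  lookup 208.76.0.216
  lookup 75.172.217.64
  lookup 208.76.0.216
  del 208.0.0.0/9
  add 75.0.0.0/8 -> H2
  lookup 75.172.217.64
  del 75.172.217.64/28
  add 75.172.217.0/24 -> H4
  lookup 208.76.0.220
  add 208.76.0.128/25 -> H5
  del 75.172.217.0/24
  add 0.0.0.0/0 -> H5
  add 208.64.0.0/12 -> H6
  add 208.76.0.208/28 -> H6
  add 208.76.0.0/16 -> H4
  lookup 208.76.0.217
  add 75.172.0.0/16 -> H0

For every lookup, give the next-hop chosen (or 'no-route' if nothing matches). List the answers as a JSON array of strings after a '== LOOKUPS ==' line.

Apply in order:
  add 208.76.0.216/29 -> H1 at depth 29
  add 208.0.0.0/9 -> H7 at depth 9
  add 75.172.217.64/28 -> H2 at depth 28
  add 208.76.0.0/21 -> H0 at depth 21
  lookup 208.76.0.216: bits 11010000010011000000000011011 walk d0:-→d1:-→d2:-→d3:-→d4:-→d5:-→d6:-→d7:-→d8:-→d9:H7→d10:-→d11:-→d12:-→d13:-→d14:-→d15:-→d16:-→d17:-→d18:-→d19:-→d20:-→d21:H0→d22:-→d23:-→d24:-→d25:-→d26:-→d27:-→d28:-→d29:H1 -> H1
  lookup 208.244.38.66: bits 11010000 walk d0:-→d1:-→d2:-→d3:-→d4:-→d5:-→d6:-→d7:-→d8:- -> no-route
  add 75.172.217.64/28 -> H4 at depth 28
  lookup 208.0.0.195: bits 110100000 walk d0:-→d1:-→d2:-→d3:-→d4:-→d5:-→d6:-→d7:-→d8:-→d9:H7 -> H7
  lookup 208.76.0.217: bits 11010000010011000000000011011 walk d0:-→d1:-→d2:-→d3:-→d4:-→d5:-→d6:-→d7:-→d8:-→d9:H7→d10:-→d11:-→d12:-→d13:-→d14:-→d15:-→d16:-→d17:-→d18:-→d19:-→d20:-→d21:H0→d22:-→d23:-→d24:-→d25:-→d26:-→d27:-→d28:-→d29:H1 -> H1
  del 208.76.0.0/21 (clear depth 21)
  add 208.64.0.0/12 -> H4 at depth 12
  lookup 208.76.0.219: bits 11010000010011000000000011011 walk d0:-→d1:-→d2:-→d3:-→d4:-→d5:-→d6:-→d7:-→d8:-→d9:H7→d10:-→d11:-→d12:H4→d13:-→d14:-→d15:-→d16:-→d17:-→d18:-→d19:-→d20:-→d21:-→d22:-→d23:-→d24:-→d25:-→d26:-→d27:-→d28:-→d29:H1 -> H1
  lookup 208.5.171.238: bits 110100000 walk d0:-→d1:-→d2:-→d3:-→d4:-→d5:-→d6:-→d7:-→d8:-→d9:H7 -> H7
  lookup 208.76.0.216: bits 11010000010011000000000011011 walk d0:-→d1:-→d2:-→d3:-→d4:-→d5:-→d6:-→d7:-→d8:-→d9:H7→d10:-→d11:-→d12:H4→d13:-→d14:-→d15:-→d16:-→d17:-→d18:-→d19:-→d20:-→d21:-→d22:-→d23:-→d24:-→d25:-→d26:-→d27:-→d28:-→d29:H1 -> H1
  lookup 75.172.217.64: bits 0100101110101100110110010100 walk d0:-→d1:-→d2:-→d3:-→d4:-→d5:-→d6:-→d7:-→d8:-→d9:-→d10:-→d11:-→d12:-→d13:-→d14:-→d15:-→d16:-→d17:-→d18:-→d19:-→d20:-→d21:-→d22:-→d23:-→d24:-→d25:-→d26:-→d27:-→d28:H4 -> H4
  lookup 208.76.0.216: bits 11010000010011000000000011011 walk d0:-→d1:-→d2:-→d3:-→d4:-→d5:-→d6:-→d7:-→d8:-→d9:H7→d10:-→d11:-→d12:H4→d13:-→d14:-→d15:-→d16:-→d17:-→d18:-→d19:-→d20:-→d21:-→d22:-→d23:-→d24:-→d25:-→d26:-→d27:-→d28:-→d29:H1 -> H1
  del 208.0.0.0/9 (clear depth 9)
  add 75.0.0.0/8 -> H2 at depth 8
  lookup 75.172.217.64: bits 0100101110101100110110010100 walk d0:-→d1:-→d2:-→d3:-→d4:-→d5:-→d6:-→d7:-→d8:H2→d9:-→d10:-→d11:-→d12:-→d13:-→d14:-→d15:-→d16:-→d17:-→d18:-→d19:-→d20:-→d21:-→d22:-→d23:-→d24:-→d25:-→d26:-→d27:-→d28:H4 -> H4
  del 75.172.217.64/28 (clear depth 28)
  add 75.172.217.0/24 -> H4 at depth 24
  lookup 208.76.0.220: bits 11010000010011000000000011011 walk d0:-→d1:-→d2:-→d3:-→d4:-→d5:-→d6:-→d7:-→d8:-→d9:-→d10:-→d11:-→d12:H4→d13:-→d14:-→d15:-→d16:-→d17:-→d18:-→d19:-→d20:-→d21:-→d22:-→d23:-→d24:-→d25:-→d26:-→d27:-→d28:-→d29:H1 -> H1
  add 208.76.0.128/25 -> H5 at depth 25
  del 75.172.217.0/24 (clear depth 24)
  add 0.0.0.0/0 -> H5 at depth 0
  add 208.64.0.0/12 -> H6 at depth 12
  add 208.76.0.208/28 -> H6 at depth 28
  add 208.76.0.0/16 -> H4 at depth 16
  lookup 208.76.0.217: bits 11010000010011000000000011011 walk d0:H5→d1:-→d2:-→d3:-→d4:-→d5:-→d6:-→d7:-→d8:-→d9:-→d10:-→d11:-→d12:H6→d13:-→d14:-→d15:-→d16:H4→d17:-→d18:-→d19:-→d20:-→d21:-→d22:-→d23:-→d24:-→d25:H5→d26:-→d27:-→d28:H6→d29:H1 -> H1
  add 75.172.0.0/16 -> H0 at depth 16

== LOOKUPS ==
["H1","no-route","H7","H1","H1","H7","H1","H4","H1","H4","H1","H1"]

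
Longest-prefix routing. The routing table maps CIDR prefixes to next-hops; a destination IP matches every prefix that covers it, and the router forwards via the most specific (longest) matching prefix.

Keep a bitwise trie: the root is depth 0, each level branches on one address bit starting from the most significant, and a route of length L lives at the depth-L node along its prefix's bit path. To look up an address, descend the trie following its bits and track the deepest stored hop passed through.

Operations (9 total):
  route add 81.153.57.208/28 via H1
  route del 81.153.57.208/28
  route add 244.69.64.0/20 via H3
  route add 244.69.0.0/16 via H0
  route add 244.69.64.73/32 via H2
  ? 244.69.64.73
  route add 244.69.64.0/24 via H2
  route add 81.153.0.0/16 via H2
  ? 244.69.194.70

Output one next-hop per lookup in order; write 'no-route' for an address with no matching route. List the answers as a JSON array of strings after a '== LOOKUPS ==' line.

Apply in order:
  + 81.153.57.208/28 (H1) depth=28
  - 81.153.57.208/28 clear@28
  + 244.69.64.0/20 (H3) depth=20
  + 244.69.0.0/16 (H0) depth=16
  + 244.69.64.73/32 (H2) depth=32
  Q 244.69.64.73: descend 11110100010001010100000001001001 ; hops seen [H0,H3,H2] ; pick H2
  + 244.69.64.0/24 (H2) depth=24
  + 81.153.0.0/16 (H2) depth=16
  Q 244.69.194.70: descend 1111010001000101 ; hops seen [H0] ; pick H0

== LOOKUPS ==
["H2","H0"]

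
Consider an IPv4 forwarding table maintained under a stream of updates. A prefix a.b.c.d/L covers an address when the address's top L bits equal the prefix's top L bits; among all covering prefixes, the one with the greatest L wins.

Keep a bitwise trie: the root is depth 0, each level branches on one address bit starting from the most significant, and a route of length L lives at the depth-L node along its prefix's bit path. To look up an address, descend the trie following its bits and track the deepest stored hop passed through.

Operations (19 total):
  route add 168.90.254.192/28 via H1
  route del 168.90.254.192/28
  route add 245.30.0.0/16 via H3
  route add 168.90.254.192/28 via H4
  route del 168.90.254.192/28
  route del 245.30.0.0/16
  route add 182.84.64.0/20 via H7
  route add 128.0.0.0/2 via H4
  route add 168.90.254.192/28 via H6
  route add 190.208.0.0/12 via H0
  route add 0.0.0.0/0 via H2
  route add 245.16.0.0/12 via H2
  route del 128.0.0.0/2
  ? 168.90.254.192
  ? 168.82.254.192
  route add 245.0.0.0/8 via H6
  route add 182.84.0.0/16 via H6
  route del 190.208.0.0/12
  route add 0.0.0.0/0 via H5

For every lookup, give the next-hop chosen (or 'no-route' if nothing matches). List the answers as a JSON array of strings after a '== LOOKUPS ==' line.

Apply in order:
  add 168.90.254.192/28 -> H1 at depth 28
  - 168.90.254.192/28 clear@28
  add 245.30.0.0/16 -> H3 at depth 16
  add 168.90.254.192/28 -> H4 at depth 28
  - 168.90.254.192/28 clear@28
  - 245.30.0.0/16 clear@16
  add 182.84.64.0/20 -> H7 at depth 20
  add 128.0.0.0/2 -> H4 at depth 2
  add 168.90.254.192/28 -> H6 at depth 28
  add 190.208.0.0/12 -> H0 at depth 12
  add 0.0.0.0/0 -> H2 at depth 0
  add 245.16.0.0/12 -> H2 at depth 12
  - 128.0.0.0/2 clear@2
  Q 168.90.254.192: descend 1010100001011010111111101100 ; hops seen [H2,H6] ; pick H6
  Q 168.82.254.192: descend 101010000101 ; hops seen [H2] ; pick H2
  add 245.0.0.0/8 -> H6 at depth 8
  add 182.84.0.0/16 -> H6 at depth 16
  - 190.208.0.0/12 clear@12
  add 0.0.0.0/0 -> H5 at depth 0

== LOOKUPS ==
["H6","H2"]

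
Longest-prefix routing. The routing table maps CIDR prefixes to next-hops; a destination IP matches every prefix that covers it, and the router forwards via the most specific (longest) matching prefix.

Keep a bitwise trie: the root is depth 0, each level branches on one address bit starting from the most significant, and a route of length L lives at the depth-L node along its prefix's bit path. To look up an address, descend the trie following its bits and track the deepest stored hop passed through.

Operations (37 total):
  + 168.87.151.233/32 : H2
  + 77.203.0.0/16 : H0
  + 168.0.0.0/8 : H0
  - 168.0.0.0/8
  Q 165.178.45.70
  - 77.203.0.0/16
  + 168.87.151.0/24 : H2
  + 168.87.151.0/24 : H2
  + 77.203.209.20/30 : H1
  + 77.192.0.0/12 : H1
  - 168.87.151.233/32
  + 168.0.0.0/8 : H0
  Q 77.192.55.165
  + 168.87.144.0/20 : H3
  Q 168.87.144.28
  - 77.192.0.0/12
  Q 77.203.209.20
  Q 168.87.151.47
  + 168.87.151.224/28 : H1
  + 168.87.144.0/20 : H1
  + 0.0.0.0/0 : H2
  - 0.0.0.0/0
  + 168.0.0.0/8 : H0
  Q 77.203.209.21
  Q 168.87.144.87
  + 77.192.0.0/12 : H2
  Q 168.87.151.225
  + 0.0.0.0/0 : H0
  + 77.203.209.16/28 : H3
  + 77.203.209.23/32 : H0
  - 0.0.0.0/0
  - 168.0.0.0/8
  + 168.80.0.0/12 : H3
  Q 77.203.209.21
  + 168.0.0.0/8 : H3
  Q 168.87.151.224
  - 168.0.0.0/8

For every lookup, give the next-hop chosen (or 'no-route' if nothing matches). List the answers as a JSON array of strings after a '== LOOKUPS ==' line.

Trace:
  + 168.87.151.233/32 (H2) depth=32
  + 77.203.0.0/16 (H0) depth=16
  + 168.0.0.0/8 (H0) depth=8
  - 168.0.0.0/8 clear@8
  lookup 165.178.45.70: bits 1010 walk d0:-→d1:-→d2:-→d3:-→d4:- -> no-route
  - 77.203.0.0/16 clear@16
  + 168.87.151.0/24 (H2) depth=24
  + 168.87.151.0/24 (H2) depth=24
  + 77.203.209.20/30 (H1) depth=30
  + 77.192.0.0/12 (H1) depth=12
  - 168.87.151.233/32 clear@32
  + 168.0.0.0/8 (H0) depth=8
  lookup 77.192.55.165: bits 010011011100 walk d0:-→d1:-→d2:-→d3:-→d4:-→d5:-→d6:-→d7:-→d8:-→d9:-→d10:-→d11:-→d12:H1 -> H1
  + 168.87.144.0/20 (H3) depth=20
  lookup 168.87.144.28: bits 101010000101011110010 walk d0:-→d1:-→d2:-→d3:-→d4:-→d5:-→d6:-→d7:-→d8:H0→d9:-→d10:-→d11:-→d12:-→d13:-→d14:-→d15:-→d16:-→d17:-→d18:-→d19:-→d20:H3→d21:- -> H3
  - 77.192.0.0/12 clear@12
  lookup 77.203.209.20: bits 010011011100101111010001000101 walk d0:-→d1:-→d2:-→d3:-→d4:-→d5:-→d6:-→d7:-→d8:-→d9:-→d10:-→d11:-→d12:-→d13:-→d14:-→d15:-→d16:-→d17:-→d18:-→d19:-→d20:-→d21:-→d22:-→d23:-→d24:-→d25:-→d26:-→d27:-→d28:-→d29:-→d30:H1 -> H1
  lookup 168.87.151.47: bits 101010000101011110010111 walk d0:-→d1:-→d2:-→d3:-→d4:-→d5:-→d6:-→d7:-→d8:H0→d9:-→d10:-→d11:-→d12:-→d13:-→d14:-→d15:-→d16:-→d17:-→d18:-→d19:-→d20:H3→d21:-→d22:-→d23:-→d24:H2 -> H2
  + 168.87.151.224/28 (H1) depth=28
  + 168.87.144.0/20 (H1) depth=20
  + 0.0.0.0/0 (H2) depth=0
  - 0.0.0.0/0 clear@0
  + 168.0.0.0/8 (H0) depth=8
  lookup 77.203.209.21: bits 010011011100101111010001000101 walk d0:-→d1:-→d2:-→d3:-→d4:-→d5:-→d6:-→d7:-→d8:-→d9:-→d10:-→d11:-→d12:-→d13:-→d14:-→d15:-→d16:-→d17:-→d18:-→d19:-→d20:-→d21:-→d22:-→d23:-→d24:-→d25:-→d26:-→d27:-→d28:-→d29:-→d30:H1 -> H1
  lookup 168.87.144.87: bits 101010000101011110010 walk d0:-→d1:-→d2:-→d3:-→d4:-→d5:-→d6:-→d7:-→d8:H0→d9:-→d10:-→d11:-→d12:-→d13:-→d14:-→d15:-→d16:-→d17:-→d18:-→d19:-→d20:H1→d21:- -> H1
  + 77.192.0.0/12 (H2) depth=12
  lookup 168.87.151.225: bits 1010100001010111100101111110 walk d0:-→d1:-→d2:-→d3:-→d4:-→d5:-→d6:-→d7:-→d8:H0→d9:-→d10:-→d11:-→d12:-→d13:-→d14:-→d15:-→d16:-→d17:-→d18:-→d19:-→d20:H1→d21:-→d22:-→d23:-→d24:H2→d25:-→d26:-→d27:-→d28:H1 -> H1
  + 0.0.0.0/0 (H0) depth=0
  + 77.203.209.16/28 (H3) depth=28
  + 77.203.209.23/32 (H0) depth=32
  - 0.0.0.0/0 clear@0
  - 168.0.0.0/8 clear@8
  + 168.80.0.0/12 (H3) depth=12
  lookup 77.203.209.21: bits 010011011100101111010001000101 walk d0:-→d1:-→d2:-→d3:-→d4:-→d5:-→d6:-→d7:-→d8:-→d9:-→d10:-→d11:-→d12:H2→d13:-→d14:-→d15:-→d16:-→d17:-→d18:-→d19:-→d20:-→d21:-→d22:-→d23:-→d24:-→d25:-→d26:-→d27:-→d28:H3→d29:-→d30:H1 -> H1
  + 168.0.0.0/8 (H3) depth=8
  lookup 168.87.151.224: bits 1010100001010111100101111110 walk d0:-→d1:-→d2:-→d3:-→d4:-→d5:-→d6:-→d7:-→d8:H3→d9:-→d10:-→d11:-→d12:H3→d13:-→d14:-→d15:-→d16:-→d17:-→d18:-→d19:-→d20:H1→d21:-→d22:-→d23:-→d24:H2→d25:-→d26:-→d27:-→d28:H1 -> H1
  - 168.0.0.0/8 clear@8

== LOOKUPS ==
["no-route","H1","H3","H1","H2","H1","H1","H1","H1","H1"]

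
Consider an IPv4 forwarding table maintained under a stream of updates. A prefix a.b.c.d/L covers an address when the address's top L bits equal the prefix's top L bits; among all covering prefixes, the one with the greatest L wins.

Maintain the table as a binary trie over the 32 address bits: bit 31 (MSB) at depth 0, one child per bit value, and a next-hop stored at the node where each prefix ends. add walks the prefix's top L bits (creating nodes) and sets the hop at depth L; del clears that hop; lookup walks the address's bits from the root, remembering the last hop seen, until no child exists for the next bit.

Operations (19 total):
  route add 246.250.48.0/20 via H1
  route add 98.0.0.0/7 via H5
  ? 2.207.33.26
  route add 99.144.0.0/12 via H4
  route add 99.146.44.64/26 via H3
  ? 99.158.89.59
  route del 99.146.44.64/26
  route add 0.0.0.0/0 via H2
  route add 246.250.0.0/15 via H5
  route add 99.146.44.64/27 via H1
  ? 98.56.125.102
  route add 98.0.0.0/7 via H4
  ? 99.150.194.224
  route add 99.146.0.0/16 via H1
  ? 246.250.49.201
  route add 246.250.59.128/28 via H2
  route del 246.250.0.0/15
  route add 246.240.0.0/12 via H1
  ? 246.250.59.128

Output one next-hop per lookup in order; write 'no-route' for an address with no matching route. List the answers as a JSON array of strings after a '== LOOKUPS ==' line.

Apply in order:
  add 246.250.48.0/20 -> H1 at depth 20
  add 98.0.0.0/7 -> H5 at depth 7
  Q 2.207.33.26: descend 0 ; hops seen [∅] ; pick no-route
  add 99.144.0.0/12 -> H4 at depth 12
  add 99.146.44.64/26 -> H3 at depth 26
  Q 99.158.89.59: descend 011000111001 ; hops seen [H5,H4] ; pick H4
  - 99.146.44.64/26 clear@26
  add 0.0.0.0/0 -> H2 at depth 0
  add 246.250.0.0/15 -> H5 at depth 15
  add 99.146.44.64/27 -> H1 at depth 27
  Q 98.56.125.102: descend 0110001 ; hops seen [H2,H5] ; pick H5
  add 98.0.0.0/7 -> H4 at depth 7
  Q 99.150.194.224: descend 0110001110010 ; hops seen [H2,H4,H4] ; pick H4
  add 99.146.0.0/16 -> H1 at depth 16
  Q 246.250.49.201: descend 11110110111110100011 ; hops seen [H2,H5,H1] ; pick H1
  add 246.250.59.128/28 -> H2 at depth 28
  - 246.250.0.0/15 clear@15
  add 246.240.0.0/12 -> H1 at depth 12
  Q 246.250.59.128: descend 1111011011111010001110111000 ; hops seen [H2,H1,H1,H2] ; pick H2

== LOOKUPS ==
["no-route","H4","H5","H4","H1","H2"]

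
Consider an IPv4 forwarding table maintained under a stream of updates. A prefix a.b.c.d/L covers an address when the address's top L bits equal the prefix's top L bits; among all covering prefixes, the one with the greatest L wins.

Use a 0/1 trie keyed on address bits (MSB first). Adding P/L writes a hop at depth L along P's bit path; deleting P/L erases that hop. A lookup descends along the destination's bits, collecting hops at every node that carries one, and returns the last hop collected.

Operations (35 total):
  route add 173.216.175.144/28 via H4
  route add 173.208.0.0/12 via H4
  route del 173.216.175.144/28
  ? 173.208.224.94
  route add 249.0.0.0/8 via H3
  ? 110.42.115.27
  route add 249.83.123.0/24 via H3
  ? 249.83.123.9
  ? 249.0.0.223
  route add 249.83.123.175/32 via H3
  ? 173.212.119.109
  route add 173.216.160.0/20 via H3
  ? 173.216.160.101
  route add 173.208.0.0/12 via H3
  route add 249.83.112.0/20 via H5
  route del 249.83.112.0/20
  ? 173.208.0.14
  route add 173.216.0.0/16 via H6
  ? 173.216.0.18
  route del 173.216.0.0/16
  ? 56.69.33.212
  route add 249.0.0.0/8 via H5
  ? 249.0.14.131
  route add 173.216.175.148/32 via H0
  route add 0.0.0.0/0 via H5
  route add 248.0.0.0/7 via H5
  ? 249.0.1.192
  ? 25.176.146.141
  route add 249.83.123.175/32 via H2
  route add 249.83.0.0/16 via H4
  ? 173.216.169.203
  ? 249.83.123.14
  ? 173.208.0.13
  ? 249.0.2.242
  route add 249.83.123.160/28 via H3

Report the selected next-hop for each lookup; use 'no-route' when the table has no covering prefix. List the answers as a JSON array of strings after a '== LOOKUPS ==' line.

Trace:
  + 173.216.175.144/28 (H4) depth=28
  + 173.208.0.0/12 (H4) depth=12
  - 173.216.175.144/28 clear@28
  Q 173.208.224.94: descend 101011011101 ; hops seen [H4] ; pick H4
  + 249.0.0.0/8 (H3) depth=8
  Q 110.42.115.27: descend ε ; hops seen [∅] ; pick no-route
  + 249.83.123.0/24 (H3) depth=24
  Q 249.83.123.9: descend 111110010101001101111011 ; hops seen [H3,H3] ; pick H3
  Q 249.0.0.223: descend 111110010 ; hops seen [H3] ; pick H3
  + 249.83.123.175/32 (H3) depth=32
  Q 173.212.119.109: descend 101011011101 ; hops seen [H4] ; pick H4
  + 173.216.160.0/20 (H3) depth=20
  Q 173.216.160.101: descend 10101101110110001010 ; hops seen [H4,H3] ; pick H3
  + 173.208.0.0/12 (H3) depth=12
  + 249.83.112.0/20 (H5) depth=20
  - 249.83.112.0/20 clear@20
  Q 173.208.0.14: descend 101011011101 ; hops seen [H3] ; pick H3
  + 173.216.0.0/16 (H6) depth=16
  Q 173.216.0.18: descend 1010110111011000 ; hops seen [H3,H6] ; pick H6
  - 173.216.0.0/16 clear@16
  Q 56.69.33.212: descend ε ; hops seen [∅] ; pick no-route
  + 249.0.0.0/8 (H5) depth=8
  Q 249.0.14.131: descend 111110010 ; hops seen [H5] ; pick H5
  + 173.216.175.148/32 (H0) depth=32
  + 0.0.0.0/0 (H5) depth=0
  + 248.0.0.0/7 (H5) depth=7
  Q 249.0.1.192: descend 111110010 ; hops seen [H5,H5,H5] ; pick H5
  Q 25.176.146.141: descend ε ; hops seen [H5] ; pick H5
  + 249.83.123.175/32 (H2) depth=32
  + 249.83.0.0/16 (H4) depth=16
  Q 173.216.169.203: descend 101011011101100010101 ; hops seen [H5,H3,H3] ; pick H3
  Q 249.83.123.14: descend 111110010101001101111011 ; hops seen [H5,H5,H5,H4,H3] ; pick H3
  Q 173.208.0.13: descend 101011011101 ; hops seen [H5,H3] ; pick H3
  Q 249.0.2.242: descend 111110010 ; hops seen [H5,H5,H5] ; pick H5
  + 249.83.123.160/28 (H3) depth=28

== LOOKUPS ==
["H4","no-route","H3","H3","H4","H3","H3","H6","no-route","H5","H5","H5","H3","H3","H3","H5"]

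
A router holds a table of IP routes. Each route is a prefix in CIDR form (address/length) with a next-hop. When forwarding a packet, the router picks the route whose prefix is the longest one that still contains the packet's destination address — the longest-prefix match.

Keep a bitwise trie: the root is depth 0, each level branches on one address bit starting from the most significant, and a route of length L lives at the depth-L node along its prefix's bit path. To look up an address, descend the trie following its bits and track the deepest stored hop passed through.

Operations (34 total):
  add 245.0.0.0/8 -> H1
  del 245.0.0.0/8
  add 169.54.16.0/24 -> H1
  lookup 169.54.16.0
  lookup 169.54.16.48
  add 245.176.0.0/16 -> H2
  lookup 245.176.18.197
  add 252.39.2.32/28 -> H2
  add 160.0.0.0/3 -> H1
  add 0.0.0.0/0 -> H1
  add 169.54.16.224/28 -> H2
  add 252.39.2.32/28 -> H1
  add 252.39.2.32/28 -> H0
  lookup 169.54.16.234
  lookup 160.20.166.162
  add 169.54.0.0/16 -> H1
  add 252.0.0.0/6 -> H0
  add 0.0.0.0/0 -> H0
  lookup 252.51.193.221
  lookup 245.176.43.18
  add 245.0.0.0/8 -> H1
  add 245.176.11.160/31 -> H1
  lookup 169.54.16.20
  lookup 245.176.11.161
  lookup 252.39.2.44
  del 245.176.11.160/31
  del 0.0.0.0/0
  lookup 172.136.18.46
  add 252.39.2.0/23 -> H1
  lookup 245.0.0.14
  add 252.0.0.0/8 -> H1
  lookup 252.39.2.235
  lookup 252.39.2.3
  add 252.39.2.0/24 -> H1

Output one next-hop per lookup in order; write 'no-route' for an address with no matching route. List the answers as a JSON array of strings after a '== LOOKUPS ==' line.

Apply in order:
  + 245.0.0.0/8 (H1) depth=8
  - 245.0.0.0/8 clear@8
  + 169.54.16.0/24 (H1) depth=24
  Q 169.54.16.0: descend 101010010011011000010000 ; hops seen [H1] ; pick H1
  Q 169.54.16.48: descend 101010010011011000010000 ; hops seen [H1] ; pick H1
  + 245.176.0.0/16 (H2) depth=16
  Q 245.176.18.197: descend 1111010110110000 ; hops seen [H2] ; pick H2
  + 252.39.2.32/28 (H2) depth=28
  + 160.0.0.0/3 (H1) depth=3
  + 0.0.0.0/0 (H1) depth=0
  + 169.54.16.224/28 (H2) depth=28
  + 252.39.2.32/28 (H1) depth=28
  + 252.39.2.32/28 (H0) depth=28
  Q 169.54.16.234: descend 1010100100110110000100001110 ; hops seen [H1,H1,H1,H2] ; pick H2
  Q 160.20.166.162: descend 1010 ; hops seen [H1,H1] ; pick H1
  + 169.54.0.0/16 (H1) depth=16
  + 252.0.0.0/6 (H0) depth=6
  + 0.0.0.0/0 (H0) depth=0
  Q 252.51.193.221: descend 11111100001 ; hops seen [H0,H0] ; pick H0
  Q 245.176.43.18: descend 1111010110110000 ; hops seen [H0,H2] ; pick H2
  + 245.0.0.0/8 (H1) depth=8
  + 245.176.11.160/31 (H1) depth=31
  Q 169.54.16.20: descend 101010010011011000010000 ; hops seen [H0,H1,H1,H1] ; pick H1
  Q 245.176.11.161: descend 1111010110110000000010111010000 ; hops seen [H0,H1,H2,H1] ; pick H1
  Q 252.39.2.44: descend 1111110000100111000000100010 ; hops seen [H0,H0,H0] ; pick H0
  - 245.176.11.160/31 clear@31
  - 0.0.0.0/0 clear@0
  Q 172.136.18.46: descend 10101 ; hops seen [H1] ; pick H1
  + 252.39.2.0/23 (H1) depth=23
  Q 245.0.0.14: descend 11110101 ; hops seen [H1] ; pick H1
  + 252.0.0.0/8 (H1) depth=8
  Q 252.39.2.235: descend 111111000010011100000010 ; hops seen [H0,H1,H1] ; pick H1
  Q 252.39.2.3: descend 11111100001001110000001000 ; hops seen [H0,H1,H1] ; pick H1
  + 252.39.2.0/24 (H1) depth=24

== LOOKUPS ==
["H1","H1","H2","H2","H1","H0","H2","H1","H1","H0","H1","H1","H1","H1"]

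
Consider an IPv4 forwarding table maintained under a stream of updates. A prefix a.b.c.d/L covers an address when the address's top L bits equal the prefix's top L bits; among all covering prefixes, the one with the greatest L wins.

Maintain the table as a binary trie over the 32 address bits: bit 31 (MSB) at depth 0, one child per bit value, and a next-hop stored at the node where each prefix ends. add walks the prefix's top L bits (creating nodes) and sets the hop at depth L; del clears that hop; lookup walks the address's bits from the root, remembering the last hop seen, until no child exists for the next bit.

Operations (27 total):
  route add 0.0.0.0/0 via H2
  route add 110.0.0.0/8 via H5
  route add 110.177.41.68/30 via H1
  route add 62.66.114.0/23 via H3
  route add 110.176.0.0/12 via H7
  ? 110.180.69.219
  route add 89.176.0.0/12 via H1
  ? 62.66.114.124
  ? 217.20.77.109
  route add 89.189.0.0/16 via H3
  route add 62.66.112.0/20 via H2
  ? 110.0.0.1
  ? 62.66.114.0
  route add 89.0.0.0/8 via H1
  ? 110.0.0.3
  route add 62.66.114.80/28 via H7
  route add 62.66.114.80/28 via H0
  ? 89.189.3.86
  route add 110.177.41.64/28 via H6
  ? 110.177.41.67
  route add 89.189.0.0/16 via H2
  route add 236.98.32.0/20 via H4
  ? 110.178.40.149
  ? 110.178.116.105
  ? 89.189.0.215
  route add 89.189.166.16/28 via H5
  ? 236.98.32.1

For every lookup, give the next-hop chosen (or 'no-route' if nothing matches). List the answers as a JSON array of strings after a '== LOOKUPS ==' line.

Trace:
  add 0.0.0.0/0 -> H2 at depth 0
  add 110.0.0.0/8 -> H5 at depth 8
  add 110.177.41.68/30 -> H1 at depth 30
  add 62.66.114.0/23 -> H3 at depth 23
  add 110.176.0.0/12 -> H7 at depth 12
  lookup 110.180.69.219: bits 0110111010110 walk d0:H2→d1:-→d2:-→d3:-→d4:-→d5:-→d6:-→d7:-→d8:H5→d9:-→d10:-→d11:-→d12:H7→d13:- -> H7
  add 89.176.0.0/12 -> H1 at depth 12
  lookup 62.66.114.124: bits 00111110010000100111001 walk d0:H2→d1:-→d2:-→d3:-→d4:-→d5:-→d6:-→d7:-→d8:-→d9:-→d10:-→d11:-→d12:-→d13:-→d14:-→d15:-→d16:-→d17:-→d18:-→d19:-→d20:-→d21:-→d22:-→d23:H3 -> H3
  lookup 217.20.77.109: bits ε walk d0:H2 -> H2
  add 89.189.0.0/16 -> H3 at depth 16
  add 62.66.112.0/20 -> H2 at depth 20
  lookup 110.0.0.1: bits 01101110 walk d0:H2→d1:-→d2:-→d3:-→d4:-→d5:-→d6:-→d7:-→d8:H5 -> H5
  lookup 62.66.114.0: bits 00111110010000100111001 walk d0:H2→d1:-→d2:-→d3:-→d4:-→d5:-→d6:-→d7:-→d8:-→d9:-→d10:-→d11:-→d12:-→d13:-→d14:-→d15:-→d16:-→d17:-→d18:-→d19:-→d20:H2→d21:-→d22:-→d23:H3 -> H3
  add 89.0.0.0/8 -> H1 at depth 8
  lookup 110.0.0.3: bits 01101110 walk d0:H2→d1:-→d2:-→d3:-→d4:-→d5:-→d6:-→d7:-→d8:H5 -> H5
  add 62.66.114.80/28 -> H7 at depth 28
  add 62.66.114.80/28 -> H0 at depth 28
  lookup 89.189.3.86: bits 0101100110111101 walk d0:H2→d1:-→d2:-→d3:-→d4:-→d5:-→d6:-→d7:-→d8:H1→d9:-→d10:-→d11:-→d12:H1→d13:-→d14:-→d15:-→d16:H3 -> H3
  add 110.177.41.64/28 -> H6 at depth 28
  lookup 110.177.41.67: bits 01101110101100010010100101000 walk d0:H2→d1:-→d2:-→d3:-→d4:-→d5:-→d6:-→d7:-→d8:H5→d9:-→d10:-→d11:-→d12:H7→d13:-→d14:-→d15:-→d16:-→d17:-→d18:-→d19:-→d20:-→d21:-→d22:-→d23:-→d24:-→d25:-→d26:-→d27:-→d28:H6→d29:- -> H6
  add 89.189.0.0/16 -> H2 at depth 16
  add 236.98.32.0/20 -> H4 at depth 20
  lookup 110.178.40.149: bits 01101110101100 walk d0:H2→d1:-→d2:-→d3:-→d4:-→d5:-→d6:-→d7:-→d8:H5→d9:-→d10:-→d11:-→d12:H7→d13:-→d14:- -> H7
  lookup 110.178.116.105: bits 01101110101100 walk d0:H2→d1:-→d2:-→d3:-→d4:-→d5:-→d6:-→d7:-→d8:H5→d9:-→d10:-→d11:-→d12:H7→d13:-→d14:- -> H7
  lookup 89.189.0.215: bits 0101100110111101 walk d0:H2→d1:-→d2:-→d3:-→d4:-→d5:-→d6:-→d7:-→d8:H1→d9:-→d10:-→d11:-→d12:H1→d13:-→d14:-→d15:-→d16:H2 -> H2
  add 89.189.166.16/28 -> H5 at depth 28
  lookup 236.98.32.1: bits 11101100011000100010 walk d0:H2→d1:-→d2:-→d3:-→d4:-→d5:-→d6:-→d7:-→d8:-→d9:-→d10:-→d11:-→d12:-→d13:-→d14:-→d15:-→d16:-→d17:-→d18:-→d19:-→d20:H4 -> H4

== LOOKUPS ==
["H7","H3","H2","H5","H3","H5","H3","H6","H7","H7","H2","H4"]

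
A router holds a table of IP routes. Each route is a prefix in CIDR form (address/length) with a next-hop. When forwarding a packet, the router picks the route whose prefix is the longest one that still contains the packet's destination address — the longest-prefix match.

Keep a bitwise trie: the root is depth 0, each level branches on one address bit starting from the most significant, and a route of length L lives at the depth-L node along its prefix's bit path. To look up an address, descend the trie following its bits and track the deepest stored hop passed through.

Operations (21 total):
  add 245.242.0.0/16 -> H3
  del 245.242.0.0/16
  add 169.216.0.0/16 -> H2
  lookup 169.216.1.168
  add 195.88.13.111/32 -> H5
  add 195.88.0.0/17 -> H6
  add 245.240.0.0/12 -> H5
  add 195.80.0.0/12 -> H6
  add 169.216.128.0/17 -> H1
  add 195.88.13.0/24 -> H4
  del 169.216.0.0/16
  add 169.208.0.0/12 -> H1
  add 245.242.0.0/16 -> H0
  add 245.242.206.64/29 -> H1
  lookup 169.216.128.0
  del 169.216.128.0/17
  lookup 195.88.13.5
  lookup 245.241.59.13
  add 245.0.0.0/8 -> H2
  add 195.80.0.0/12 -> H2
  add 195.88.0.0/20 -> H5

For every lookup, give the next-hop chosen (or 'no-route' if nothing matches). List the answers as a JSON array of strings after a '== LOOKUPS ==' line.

Process each operation:
  + 245.242.0.0/16 (H3) depth=16
  - 245.242.0.0/16 clear@16
  + 169.216.0.0/16 (H2) depth=16
  lookup 169.216.1.168: bits 1010100111011000 walk d0:-→d1:-→d2:-→d3:-→d4:-→d5:-→d6:-→d7:-→d8:-→d9:-→d10:-→d11:-→d12:-→d13:-→d14:-→d15:-→d16:H2 -> H2
  + 195.88.13.111/32 (H5) depth=32
  + 195.88.0.0/17 (H6) depth=17
  + 245.240.0.0/12 (H5) depth=12
  + 195.80.0.0/12 (H6) depth=12
  + 169.216.128.0/17 (H1) depth=17
  + 195.88.13.0/24 (H4) depth=24
  - 169.216.0.0/16 clear@16
  + 169.208.0.0/12 (H1) depth=12
  + 245.242.0.0/16 (H0) depth=16
  + 245.242.206.64/29 (H1) depth=29
  lookup 169.216.128.0: bits 10101001110110001 walk d0:-→d1:-→d2:-→d3:-→d4:-→d5:-→d6:-→d7:-→d8:-→d9:-→d10:-→d11:-→d12:H1→d13:-→d14:-→d15:-→d16:-→d17:H1 -> H1
  - 169.216.128.0/17 clear@17
  lookup 195.88.13.5: bits 1100001101011000000011010 walk d0:-→d1:-→d2:-→d3:-→d4:-→d5:-→d6:-→d7:-→d8:-→d9:-→d10:-→d11:-→d12:H6→d13:-→d14:-→d15:-→d16:-→d17:H6→d18:-→d19:-→d20:-→d21:-→d22:-→d23:-→d24:H4→d25:- -> H4
  lookup 245.241.59.13: bits 11110101111100 walk d0:-→d1:-→d2:-→d3:-→d4:-→d5:-→d6:-→d7:-→d8:-→d9:-→d10:-→d11:-→d12:H5→d13:-→d14:- -> H5
  + 245.0.0.0/8 (H2) depth=8
  + 195.80.0.0/12 (H2) depth=12
  + 195.88.0.0/20 (H5) depth=20

== LOOKUPS ==
["H2","H1","H4","H5"]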